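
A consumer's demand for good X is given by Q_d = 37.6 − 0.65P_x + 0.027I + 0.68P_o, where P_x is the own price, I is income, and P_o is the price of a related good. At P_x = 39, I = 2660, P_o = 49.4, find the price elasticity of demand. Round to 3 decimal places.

Evaluating quantity at (P_x, I, P_o) gives Q_d = 37.6 − 0.65(39) + 0.027(2660) + 0.68(49.4) = 37.6 − 25.35 + 71.82 + 33.592 = 117.662.
∂Q_d/∂P_x = −0.65, so E_p = (−0.65)·(39/117.662) ≈ -0.215.
|E_p| < 1: demand is inelastic.

-0.215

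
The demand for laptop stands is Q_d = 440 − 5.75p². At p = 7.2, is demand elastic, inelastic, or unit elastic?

At p = 7.2, Q_d = 141.92.
dQ_d/dp = −2·5.75·p = −82.8.
Point elasticity E = (dQ_d/dp)·(p/Q_d) = -82.8 × 7.2/141.92 ≈ -4.201.
|E| ≈ 4.201 > 1, so demand is elastic.

elastic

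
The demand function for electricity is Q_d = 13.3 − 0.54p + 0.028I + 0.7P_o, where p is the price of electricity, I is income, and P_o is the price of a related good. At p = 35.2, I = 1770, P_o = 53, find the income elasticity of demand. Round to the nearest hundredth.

Substituting, Q_d = 13.3 − 0.54(35.2) + 0.028(1770) + 0.7(53) = 13.3 − 19.008 + 49.56 + 37.1 = 80.952.
∂Q_d/∂I = +0.028, so E_I = 0.028·(1770/80.952) ≈ 0.61.
E_I ∈ (0,1): normal good (necessity).

0.61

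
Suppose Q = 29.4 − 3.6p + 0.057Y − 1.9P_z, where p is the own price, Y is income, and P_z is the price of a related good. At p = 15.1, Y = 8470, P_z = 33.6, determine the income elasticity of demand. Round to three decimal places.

Q = 29.4 − 3.6(15.1) + 0.057(8470) − 1.9(33.6) = 29.4 − 54.36 + 482.79 − 63.84 = 393.99.
∂Q/∂Y = +0.057, so E_I = 0.057·(8470/393.99) ≈ 1.225.
E_I > 1: normal good (luxury).

1.225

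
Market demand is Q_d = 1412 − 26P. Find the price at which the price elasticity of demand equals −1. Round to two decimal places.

27.15

For linear demand Q_d = a − bP, E = −bP/(a − bP). |E| = 1 ⇒ bP = a − bP ⇒ P = a/(2b).
P = 1412/(2·26) ≈ 27.15.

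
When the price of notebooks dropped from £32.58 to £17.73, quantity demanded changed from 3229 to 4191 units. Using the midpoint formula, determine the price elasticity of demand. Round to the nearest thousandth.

%ΔQ = (4191 − 3229)/[(3229 + 4191)/2] = 962/3710 ≈ 0.2593.
%ΔP = (17.73 − 32.58)/[(32.58 + 17.73)/2] = -14.85/25.155 ≈ -0.5903.
Arc elasticity E = %ΔQ/%ΔP ≈ 0.2593/-0.5903 ≈ -0.439.
|E| < 1: demand is inelastic over this range.

-0.439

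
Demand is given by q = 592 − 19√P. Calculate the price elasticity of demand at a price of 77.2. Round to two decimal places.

At P = 77.2, q = 425.0593.
dq/dP = −19/(2√P) = −19/(2·8.7864).
Point elasticity E = (dq/dP)·(P/q) = -1.0812 × 77.2/425.0593 ≈ -0.20.
|E| < 1, so demand is inelastic at this price.

-0.20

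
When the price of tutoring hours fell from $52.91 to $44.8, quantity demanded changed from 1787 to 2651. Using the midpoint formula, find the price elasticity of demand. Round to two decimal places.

%ΔQ = (2651 − 1787)/[(1787 + 2651)/2] = 864/2219 ≈ 0.3894.
%Δp = (44.8 − 52.91)/[(52.91 + 44.8)/2] = -8.11/48.855 ≈ -0.1660.
Arc elasticity E = %ΔQ/%Δp ≈ 0.3894/-0.1660 ≈ -2.35.
|E| > 1: demand is elastic over this range.

-2.35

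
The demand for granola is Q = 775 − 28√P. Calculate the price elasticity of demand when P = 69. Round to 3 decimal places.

-0.214

At P = 69, Q = 542.4145.
dQ/dP = −28/(2√P) = −28/(2·8.3066).
Point elasticity E = (dQ/dP)·(P/Q) = -1.6854 × 69/542.4145 ≈ -0.214.
|E| < 1, so demand is inelastic at this price.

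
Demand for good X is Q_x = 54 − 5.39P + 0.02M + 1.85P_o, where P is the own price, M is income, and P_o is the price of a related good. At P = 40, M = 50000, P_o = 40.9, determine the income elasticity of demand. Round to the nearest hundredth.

At the given point, Q_x = 54 − 5.39(40) + 0.02(50000) + 1.85(40.9) = 54 − 215.6 + 1000 + 75.665 = 914.065.
∂Q_x/∂M = +0.02, so E_I = 0.02·(50000/914.065) ≈ 1.09.
E_I > 1: normal good (luxury).

1.09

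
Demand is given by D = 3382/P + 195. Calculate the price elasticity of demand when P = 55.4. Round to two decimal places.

-0.24

At P = 55.4, D = 256.0469.
dD/dP = −3382/P² = −1.1019.
Point elasticity E = (dD/dP)·(P/D) = -1.1019 × 55.4/256.0469 ≈ -0.24.
|E| < 1, so demand is inelastic at this price.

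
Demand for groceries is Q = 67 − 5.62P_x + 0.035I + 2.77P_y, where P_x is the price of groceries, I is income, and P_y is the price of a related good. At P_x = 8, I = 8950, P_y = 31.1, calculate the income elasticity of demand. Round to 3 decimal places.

0.743

At the given point, Q = 67 − 5.62(8) + 0.035(8950) + 2.77(31.1) = 67 − 44.96 + 313.25 + 86.147 = 421.437.
∂Q/∂I = +0.035, so E_I = 0.035·(8950/421.437) ≈ 0.743.
E_I ∈ (0,1): normal good (necessity).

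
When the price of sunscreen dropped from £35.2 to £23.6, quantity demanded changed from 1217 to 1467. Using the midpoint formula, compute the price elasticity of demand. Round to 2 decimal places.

-0.47

%Δq = (1467 − 1217)/[(1217 + 1467)/2] = 250/1342 ≈ 0.1863.
%ΔP = (23.6 − 35.2)/[(35.2 + 23.6)/2] = -11.6/29.4 ≈ -0.3946.
Arc elasticity E = %Δq/%ΔP ≈ 0.1863/-0.3946 ≈ -0.47.
|E| < 1: demand is inelastic over this range.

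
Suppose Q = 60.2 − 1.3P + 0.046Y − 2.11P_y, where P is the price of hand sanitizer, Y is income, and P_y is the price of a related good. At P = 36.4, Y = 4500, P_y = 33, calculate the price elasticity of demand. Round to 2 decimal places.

-0.31

Substituting, Q = 60.2 − 1.3(36.4) + 0.046(4500) − 2.11(33) = 60.2 − 47.32 + 207 − 69.63 = 150.25.
∂Q/∂P = −1.3, so E_p = (−1.3)·(36.4/150.25) ≈ -0.31.
|E_p| < 1: demand is inelastic.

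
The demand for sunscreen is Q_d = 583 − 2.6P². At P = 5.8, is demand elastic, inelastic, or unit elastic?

At P = 5.8, Q_d = 495.536.
dQ_d/dP = −2·2.6·P = −30.16.
Point elasticity E = (dQ_d/dP)·(P/Q_d) = -30.16 × 5.8/495.536 ≈ -0.353.
|E| ≈ 0.353 < 1, so demand is inelastic.

inelastic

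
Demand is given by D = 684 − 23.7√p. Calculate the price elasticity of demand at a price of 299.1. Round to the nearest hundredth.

-0.75

At p = 299.1, D = 274.1202.
dD/dp = −23.7/(2√p) = −23.7/(2·17.2945).
Point elasticity E = (dD/dp)·(p/D) = -0.6852 × 299.1/274.1202 ≈ -0.75.
|E| < 1, so demand is inelastic at this price.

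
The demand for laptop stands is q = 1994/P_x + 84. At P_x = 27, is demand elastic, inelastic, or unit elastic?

inelastic

At P_x = 27, q = 157.8519.
dq/dP_x = −1994/P_x² = −2.7353.
Point elasticity E = (dq/dP_x)·(P_x/q) = -2.7353 × 27/157.8519 ≈ -0.468.
|E| ≈ 0.468 < 1, so demand is inelastic.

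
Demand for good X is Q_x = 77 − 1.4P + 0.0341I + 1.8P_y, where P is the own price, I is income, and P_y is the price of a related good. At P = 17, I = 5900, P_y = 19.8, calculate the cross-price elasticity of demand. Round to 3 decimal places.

At the given point, Q_x = 77 − 1.4(17) + 0.0341(5900) + 1.8(19.8) = 77 − 23.8 + 201.19 + 35.64 = 290.03.
∂Q_x/∂P_y = +1.8, so E_xy = 1.8·(19.8/290.03) ≈ 0.123.
E_xy > 0: the goods are substitutes.

0.123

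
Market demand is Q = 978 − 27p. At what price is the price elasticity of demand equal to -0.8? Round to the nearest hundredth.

Set −bp/(a − bp) = −0.8 ⇒ bp = 0.8(a − bp) ⇒ bp(1+0.8) = 0.8·a.
p = 0.8·978/(27·1.8) ≈ 16.10.

16.10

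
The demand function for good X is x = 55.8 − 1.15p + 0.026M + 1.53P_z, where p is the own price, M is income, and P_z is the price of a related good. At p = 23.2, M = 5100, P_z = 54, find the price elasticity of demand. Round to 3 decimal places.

-0.109

Evaluating quantity at (p, M, P_z) gives x = 55.8 − 1.15(23.2) + 0.026(5100) + 1.53(54) = 55.8 − 26.68 + 132.6 + 82.62 = 244.34.
∂x/∂p = −1.15, so E_p = (−1.15)·(23.2/244.34) ≈ -0.109.
|E_p| < 1: demand is inelastic.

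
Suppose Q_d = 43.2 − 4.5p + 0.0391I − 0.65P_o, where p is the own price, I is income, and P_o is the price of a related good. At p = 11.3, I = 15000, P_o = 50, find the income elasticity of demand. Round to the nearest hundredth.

1.07

Q_d = 43.2 − 4.5(11.3) + 0.0391(15000) − 0.65(50) = 43.2 − 50.85 + 586.5 − 32.5 = 546.35.
∂Q_d/∂I = +0.0391, so E_I = 0.0391·(15000/546.35) ≈ 1.07.
E_I > 1: normal good (luxury).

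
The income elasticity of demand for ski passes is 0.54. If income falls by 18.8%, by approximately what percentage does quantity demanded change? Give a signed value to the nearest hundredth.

-10.15

%ΔQ ≈ E × %ΔI = (0.54) × (-18.8%) ≈ -10.15%.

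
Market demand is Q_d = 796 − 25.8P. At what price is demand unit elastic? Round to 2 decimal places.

15.43

For linear demand Q_d = a − bP, E = −bP/(a − bP). |E| = 1 ⇒ bP = a − bP ⇒ P = a/(2b).
P = 796/(2·25.8) ≈ 15.43.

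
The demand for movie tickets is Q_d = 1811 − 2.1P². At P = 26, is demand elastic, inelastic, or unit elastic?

elastic

At P = 26, Q_d = 391.4.
dQ_d/dP = −2·2.1·P = −109.2.
Point elasticity E = (dQ_d/dP)·(P/Q_d) = -109.2 × 26/391.4 ≈ -7.254.
|E| ≈ 7.254 > 1, so demand is elastic.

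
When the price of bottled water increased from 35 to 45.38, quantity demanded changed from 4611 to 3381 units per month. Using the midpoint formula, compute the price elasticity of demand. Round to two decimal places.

%ΔQ = (3381 − 4611)/[(4611 + 3381)/2] = -1230/3996 ≈ -0.3078.
%Δp = (45.38 − 35)/[(35 + 45.38)/2] = 10.38/40.19 ≈ 0.2583.
Arc elasticity E = %ΔQ/%Δp ≈ -0.3078/0.2583 ≈ -1.19.
|E| > 1: demand is elastic over this range.

-1.19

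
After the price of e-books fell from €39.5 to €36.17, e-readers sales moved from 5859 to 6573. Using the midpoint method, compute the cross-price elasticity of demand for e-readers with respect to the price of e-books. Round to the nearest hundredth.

%ΔQ_x = (6573 − 5859)/[(5859+6573)/2] = 714/6216 ≈ 0.1149.
%ΔP_y = (36.17 − 39.5)/[(39.5+36.17)/2] ≈ -0.0880.
E_xy = 0.1149/-0.0880 ≈ -1.31.
E_xy < 0, so e-readers and e-books are complements.

-1.31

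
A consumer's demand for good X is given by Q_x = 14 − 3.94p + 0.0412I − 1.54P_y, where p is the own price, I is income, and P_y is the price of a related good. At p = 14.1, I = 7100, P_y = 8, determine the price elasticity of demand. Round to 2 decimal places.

-0.23

Substituting, Q_x = 14 − 3.94(14.1) + 0.0412(7100) − 1.54(8) = 14 − 55.554 + 292.52 − 12.32 = 238.646.
∂Q_x/∂p = −3.94, so E_p = (−3.94)·(14.1/238.646) ≈ -0.23.
|E_p| < 1: demand is inelastic.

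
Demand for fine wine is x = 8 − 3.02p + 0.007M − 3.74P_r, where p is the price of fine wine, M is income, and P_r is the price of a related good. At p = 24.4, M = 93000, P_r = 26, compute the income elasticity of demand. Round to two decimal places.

Substituting, x = 8 − 3.02(24.4) + 0.007(93000) − 3.74(26) = 8 − 73.688 + 651 − 97.24 = 488.072.
∂x/∂M = +0.007, so E_I = 0.007·(93000/488.072) ≈ 1.33.
E_I > 1: normal good (luxury).

1.33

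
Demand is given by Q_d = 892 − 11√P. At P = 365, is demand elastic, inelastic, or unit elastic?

At P = 365, Q_d = 681.8453.
dQ_d/dP = −11/(2√P) = −11/(2·19.105).
Point elasticity E = (dQ_d/dP)·(P/Q_d) = -0.2879 × 365/681.8453 ≈ -0.154.
|E| ≈ 0.154 < 1, so demand is inelastic.

inelastic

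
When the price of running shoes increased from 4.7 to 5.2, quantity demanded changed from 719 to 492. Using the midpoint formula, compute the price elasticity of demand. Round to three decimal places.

%Δq = (492 − 719)/[(719 + 492)/2] = -227/605.5 ≈ -0.3749.
%ΔP = (5.2 − 4.7)/[(4.7 + 5.2)/2] = 0.5/4.95 ≈ 0.1010.
Arc elasticity E = %Δq/%ΔP ≈ -0.3749/0.1010 ≈ -3.711.
|E| > 1: demand is elastic over this range.

-3.711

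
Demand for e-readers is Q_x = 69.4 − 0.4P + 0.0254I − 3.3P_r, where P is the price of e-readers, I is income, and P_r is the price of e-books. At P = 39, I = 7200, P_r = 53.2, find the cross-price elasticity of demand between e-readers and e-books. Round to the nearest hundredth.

-2.87

Evaluating quantity at (P, I, P_r) gives Q_x = 69.4 − 0.4(39) + 0.0254(7200) − 3.3(53.2) = 69.4 − 15.6 + 182.88 − 175.56 = 61.12.
∂Q_x/∂P_r = −3.3, so E_xy = -3.3·(53.2/61.12) ≈ -2.87.
E_xy < 0: the goods are complements.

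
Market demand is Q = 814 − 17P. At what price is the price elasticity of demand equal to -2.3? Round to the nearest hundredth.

33.37

Set −bP/(a − bP) = −2.3 ⇒ bP = 2.3(a − bP) ⇒ bP(1+2.3) = 2.3·a.
P = 2.3·814/(17·3.3) ≈ 33.37.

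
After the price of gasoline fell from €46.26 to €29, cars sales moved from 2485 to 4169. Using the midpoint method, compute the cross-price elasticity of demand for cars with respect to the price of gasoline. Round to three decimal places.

%ΔQ_x = (4169 − 2485)/[(2485+4169)/2] = 1684/3327 ≈ 0.5062.
%ΔP_y = (29 − 46.26)/[(46.26+29)/2] ≈ -0.4587.
E_xy = 0.5062/-0.4587 ≈ -1.104.
E_xy < 0, so cars and gasoline are complements.

-1.104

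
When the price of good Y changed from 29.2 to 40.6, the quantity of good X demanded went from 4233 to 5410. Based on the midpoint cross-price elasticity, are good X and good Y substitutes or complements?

substitutes

%ΔQ_x = (5410 − 4233)/[(4233+5410)/2] = 1177/4821.5 ≈ 0.2441.
%ΔP_y = (40.6 − 29.2)/[(29.2+40.6)/2] ≈ 0.3266.
E_xy = 0.2441/0.3266 ≈ 0.747.
E_xy > 0, so the goods are substitutes.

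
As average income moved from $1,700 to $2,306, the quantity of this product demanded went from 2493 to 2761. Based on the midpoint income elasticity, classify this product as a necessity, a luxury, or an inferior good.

%ΔQ = (2761 − 2493)/[(2493+2761)/2] = 268/2627 ≈ 0.1020.
%ΔY = (2,306 − 1,700)/[(1,700+2,306)/2] = 606/2003 ≈ 0.3025.
E_I = %ΔQ/%ΔY ≈ 0.337.
E_I ∈ (0,1): normal good (necessity).

necessity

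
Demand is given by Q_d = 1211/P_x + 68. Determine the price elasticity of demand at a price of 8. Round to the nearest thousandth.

At P_x = 8, Q_d = 219.375.
dQ_d/dP_x = −1211/P_x² = −18.9219.
Point elasticity E = (dQ_d/dP_x)·(P_x/Q_d) = -18.9219 × 8/219.375 ≈ -0.690.
|E| < 1, so demand is inelastic at this price.

-0.690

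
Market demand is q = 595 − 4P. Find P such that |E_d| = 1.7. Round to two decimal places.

Set −bP/(a − bP) = −1.7 ⇒ bP = 1.7(a − bP) ⇒ bP(1+1.7) = 1.7·a.
P = 1.7·595/(4·2.7) ≈ 93.66.

93.66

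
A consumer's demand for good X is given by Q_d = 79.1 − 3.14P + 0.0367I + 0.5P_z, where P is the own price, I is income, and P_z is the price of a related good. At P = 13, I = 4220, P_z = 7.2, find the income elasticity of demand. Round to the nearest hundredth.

0.79

First evaluate Q_d: 79.1 − 3.14(13) + 0.0367(4220) + 0.5(7.2) = 79.1 − 40.82 + 154.874 + 3.6 = 196.754.
∂Q_d/∂I = +0.0367, so E_I = 0.0367·(4220/196.754) ≈ 0.79.
E_I ∈ (0,1): normal good (necessity).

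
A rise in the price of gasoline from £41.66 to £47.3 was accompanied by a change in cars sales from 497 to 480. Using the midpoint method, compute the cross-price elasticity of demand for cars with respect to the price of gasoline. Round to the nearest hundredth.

%ΔQ_x = (480 − 497)/[(497+480)/2] = -17/488.5 ≈ -0.0348.
%ΔP_y = (47.3 − 41.66)/[(41.66+47.3)/2] ≈ 0.1268.
E_xy = -0.0348/0.1268 ≈ -0.27.
E_xy < 0, so cars and gasoline are complements.

-0.27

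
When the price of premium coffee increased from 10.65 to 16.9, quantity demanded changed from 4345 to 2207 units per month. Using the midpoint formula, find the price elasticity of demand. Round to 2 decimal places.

%ΔQ = (2207 − 4345)/[(4345 + 2207)/2] = -2138/3276 ≈ -0.6526.
%ΔP = (16.9 − 10.65)/[(10.65 + 16.9)/2] = 6.25/13.775 ≈ 0.4537.
Arc elasticity E = %ΔQ/%ΔP ≈ -0.6526/0.4537 ≈ -1.44.
|E| > 1: demand is elastic over this range.

-1.44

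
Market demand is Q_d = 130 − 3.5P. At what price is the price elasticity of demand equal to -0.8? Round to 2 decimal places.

16.51

Set −bP/(a − bP) = −0.8 ⇒ bP = 0.8(a − bP) ⇒ bP(1+0.8) = 0.8·a.
P = 0.8·130/(3.5·1.8) ≈ 16.51.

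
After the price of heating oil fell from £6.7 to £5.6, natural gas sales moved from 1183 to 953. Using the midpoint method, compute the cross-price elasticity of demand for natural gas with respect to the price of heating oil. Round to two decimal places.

%ΔQ_x = (953 − 1183)/[(1183+953)/2] = -230/1068 ≈ -0.2154.
%ΔP_y = (5.6 − 6.7)/[(6.7+5.6)/2] ≈ -0.1789.
E_xy = -0.2154/-0.1789 ≈ 1.20.
E_xy > 0, so natural gas and heating oil are substitutes.

1.20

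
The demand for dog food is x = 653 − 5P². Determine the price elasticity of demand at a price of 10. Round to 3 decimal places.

-6.536

At P = 10, x = 153.
dx/dP = −2·5·P = −100.
Point elasticity E = (dx/dP)·(P/x) = -100 × 10/153 ≈ -6.536.
|E| > 1, so demand is elastic at this price.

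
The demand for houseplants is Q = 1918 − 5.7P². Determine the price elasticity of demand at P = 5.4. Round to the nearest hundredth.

-0.19

At P = 5.4, Q = 1751.788.
dQ/dP = −2·5.7·P = −61.56.
Point elasticity E = (dQ/dP)·(P/Q) = -61.56 × 5.4/1751.788 ≈ -0.19.
|E| < 1, so demand is inelastic at this price.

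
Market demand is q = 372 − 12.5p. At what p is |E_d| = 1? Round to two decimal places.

14.88

For linear demand q = a − bp, E = −bp/(a − bp). |E| = 1 ⇒ bp = a − bp ⇒ p = a/(2b).
p = 372/(2·12.5) = 14.88.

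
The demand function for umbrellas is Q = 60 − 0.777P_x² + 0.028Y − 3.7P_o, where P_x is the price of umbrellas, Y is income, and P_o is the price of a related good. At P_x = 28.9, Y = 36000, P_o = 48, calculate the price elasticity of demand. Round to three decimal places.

-5.376

First evaluate Q: 60 − 0.777(28.9)² + 0.028(36000) − 3.7(48) = 60 − 648.9582 + 1008 − 177.6 = 241.4418.
∂Q/∂P_x = −2·0.777·P_x = -44.9106, so E_p = -44.9106·(28.9/241.4418) ≈ -5.376.
|E_p| > 1: demand is elastic.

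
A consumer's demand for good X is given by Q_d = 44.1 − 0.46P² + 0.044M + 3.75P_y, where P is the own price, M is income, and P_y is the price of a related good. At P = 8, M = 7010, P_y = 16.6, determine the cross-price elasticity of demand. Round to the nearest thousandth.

Evaluating quantity at (P, M, P_y) gives Q_d = 44.1 − 0.46(8)² + 0.044(7010) + 3.75(16.6) = 44.1 − 29.44 + 308.44 + 62.25 = 385.35.
∂Q_d/∂P_y = +3.75, so E_xy = 3.75·(16.6/385.35) ≈ 0.162.
E_xy > 0: the goods are substitutes.

0.162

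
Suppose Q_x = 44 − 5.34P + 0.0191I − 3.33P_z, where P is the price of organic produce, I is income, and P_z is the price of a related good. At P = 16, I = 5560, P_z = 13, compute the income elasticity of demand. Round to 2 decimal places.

Evaluating quantity at (P, I, P_z) gives Q_x = 44 − 5.34(16) + 0.0191(5560) − 3.33(13) = 44 − 85.44 + 106.196 − 43.29 = 21.466.
∂Q_x/∂I = +0.0191, so E_I = 0.0191·(5560/21.466) ≈ 4.95.
E_I > 1: normal good (luxury).

4.95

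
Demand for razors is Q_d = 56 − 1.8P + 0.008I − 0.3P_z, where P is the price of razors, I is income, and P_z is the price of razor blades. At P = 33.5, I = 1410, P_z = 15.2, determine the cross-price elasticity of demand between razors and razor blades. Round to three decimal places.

-1.884

At the given point, Q_d = 56 − 1.8(33.5) + 0.008(1410) − 0.3(15.2) = 56 − 60.3 + 11.28 − 4.56 = 2.42.
∂Q_d/∂P_z = −0.3, so E_xy = -0.3·(15.2/2.42) ≈ -1.884.
E_xy < 0: the goods are complements.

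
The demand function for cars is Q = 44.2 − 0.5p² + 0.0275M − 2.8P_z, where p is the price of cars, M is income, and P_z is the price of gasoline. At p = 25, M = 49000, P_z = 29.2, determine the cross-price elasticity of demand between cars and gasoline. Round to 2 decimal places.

-0.08

Evaluating quantity at (p, M, P_z) gives Q = 44.2 − 0.5(25)² + 0.0275(49000) − 2.8(29.2) = 44.2 − 312.5 + 1347.5 − 81.76 = 997.44.
∂Q/∂P_z = −2.8, so E_xy = -2.8·(29.2/997.44) ≈ -0.08.
E_xy < 0: the goods are complements.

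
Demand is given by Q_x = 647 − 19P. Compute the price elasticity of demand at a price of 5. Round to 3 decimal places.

At P = 5, Q_x = 552.
dQ_x/dP = −19.
Point elasticity E = (dQ_x/dP)·(P/Q_x) = -19 × 5/552 ≈ -0.172.
|E| < 1, so demand is inelastic at this price.

-0.172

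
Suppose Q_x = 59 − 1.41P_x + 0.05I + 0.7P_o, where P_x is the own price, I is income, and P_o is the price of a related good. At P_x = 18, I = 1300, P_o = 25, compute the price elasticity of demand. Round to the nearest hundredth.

Substituting, Q_x = 59 − 1.41(18) + 0.05(1300) + 0.7(25) = 59 − 25.38 + 65 + 17.5 = 116.12.
∂Q_x/∂P_x = −1.41, so E_p = (−1.41)·(18/116.12) ≈ -0.22.
|E_p| < 1: demand is inelastic.

-0.22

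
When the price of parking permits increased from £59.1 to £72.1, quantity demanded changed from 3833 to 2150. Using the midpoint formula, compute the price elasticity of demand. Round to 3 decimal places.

%Δq = (2150 − 3833)/[(3833 + 2150)/2] = -1683/2991.5 ≈ -0.5626.
%Δp = (72.1 − 59.1)/[(59.1 + 72.1)/2] = 13/65.6 ≈ 0.1982.
Arc elasticity E = %Δq/%Δp ≈ -0.5626/0.1982 ≈ -2.839.
|E| > 1: demand is elastic over this range.

-2.839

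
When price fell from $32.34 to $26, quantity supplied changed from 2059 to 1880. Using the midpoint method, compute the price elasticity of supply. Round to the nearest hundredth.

0.42

%ΔQ = (1880 − 2059)/[(2059 + 1880)/2] = -179/1969.5 ≈ -0.0909.
%ΔP = (26 − 32.34)/[(32.34 + 26)/2] = -6.34/29.17 ≈ -0.2173.
Arc elasticity E = %ΔQ/%ΔP ≈ -0.0909/-0.2173 ≈ 0.42.
|E| < 1: supply is inelastic over this range.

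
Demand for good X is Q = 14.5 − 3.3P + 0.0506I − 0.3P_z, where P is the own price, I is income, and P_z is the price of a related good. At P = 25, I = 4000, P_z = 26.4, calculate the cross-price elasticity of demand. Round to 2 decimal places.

-0.06

Substituting, Q = 14.5 − 3.3(25) + 0.0506(4000) − 0.3(26.4) = 14.5 − 82.5 + 202.4 − 7.92 = 126.48.
∂Q/∂P_z = −0.3, so E_xy = -0.3·(26.4/126.48) ≈ -0.06.
E_xy < 0: the goods are complements.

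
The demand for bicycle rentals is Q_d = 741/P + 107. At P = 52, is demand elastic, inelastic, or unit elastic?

At P = 52, Q_d = 121.25.
dQ_d/dP = −741/P² = −0.274.
Point elasticity E = (dQ_d/dP)·(P/Q_d) = -0.274 × 52/121.25 ≈ -0.118.
|E| ≈ 0.118 < 1, so demand is inelastic.

inelastic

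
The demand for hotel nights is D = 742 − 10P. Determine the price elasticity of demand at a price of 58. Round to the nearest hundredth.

-3.58

At P = 58, D = 162.
dD/dP = −10.
Point elasticity E = (dD/dP)·(P/D) = -10 × 58/162 ≈ -3.58.
|E| > 1, so demand is elastic at this price.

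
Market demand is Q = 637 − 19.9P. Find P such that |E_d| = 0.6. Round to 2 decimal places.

12.00

Set −bP/(a − bP) = −0.6 ⇒ bP = 0.6(a − bP) ⇒ bP(1+0.6) = 0.6·a.
P = 0.6·637/(19.9·1.6) ≈ 12.00.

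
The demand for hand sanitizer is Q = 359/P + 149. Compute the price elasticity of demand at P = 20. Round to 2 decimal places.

-0.11

At P = 20, Q = 166.95.
dQ/dP = −359/P² = −0.8975.
Point elasticity E = (dQ/dP)·(P/Q) = -0.8975 × 20/166.95 ≈ -0.11.
|E| < 1, so demand is inelastic at this price.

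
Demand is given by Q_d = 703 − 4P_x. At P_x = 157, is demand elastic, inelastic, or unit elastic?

elastic

At P_x = 157, Q_d = 75.
dQ_d/dP_x = −4.
Point elasticity E = (dQ_d/dP_x)·(P_x/Q_d) = -4 × 157/75 ≈ -8.373.
|E| ≈ 8.373 > 1, so demand is elastic.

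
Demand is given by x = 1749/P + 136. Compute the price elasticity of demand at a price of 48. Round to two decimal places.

At P = 48, x = 172.4375.
dx/dP = −1749/P² = −0.7591.
Point elasticity E = (dx/dP)·(P/x) = -0.7591 × 48/172.4375 ≈ -0.21.
|E| < 1, so demand is inelastic at this price.

-0.21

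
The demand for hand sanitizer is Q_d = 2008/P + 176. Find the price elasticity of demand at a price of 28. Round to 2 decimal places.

-0.29

At P = 28, Q_d = 247.7143.
dQ_d/dP = −2008/P² = −2.5612.
Point elasticity E = (dQ_d/dP)·(P/Q_d) = -2.5612 × 28/247.7143 ≈ -0.29.
|E| < 1, so demand is inelastic at this price.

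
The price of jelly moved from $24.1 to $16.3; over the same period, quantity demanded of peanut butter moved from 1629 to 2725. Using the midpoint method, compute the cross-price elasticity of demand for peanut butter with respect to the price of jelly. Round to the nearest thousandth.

%ΔQ_x = (2725 − 1629)/[(1629+2725)/2] = 1096/2177 ≈ 0.5034.
%ΔP_y = (16.3 − 24.1)/[(24.1+16.3)/2] ≈ -0.3861.
E_xy = 0.5034/-0.3861 ≈ -1.304.
E_xy < 0, so peanut butter and jelly are complements.

-1.304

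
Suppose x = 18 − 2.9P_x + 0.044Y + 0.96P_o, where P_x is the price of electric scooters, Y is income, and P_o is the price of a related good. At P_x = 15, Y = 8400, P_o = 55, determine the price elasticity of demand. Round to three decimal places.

First evaluate x: 18 − 2.9(15) + 0.044(8400) + 0.96(55) = 18 − 43.5 + 369.6 + 52.8 = 396.9.
∂x/∂P_x = −2.9, so E_p = (−2.9)·(15/396.9) ≈ -0.110.
|E_p| < 1: demand is inelastic.

-0.110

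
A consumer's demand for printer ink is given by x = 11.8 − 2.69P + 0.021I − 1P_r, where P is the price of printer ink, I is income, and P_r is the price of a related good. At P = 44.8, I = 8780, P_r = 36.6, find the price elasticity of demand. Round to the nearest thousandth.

-3.085

Evaluating quantity at (P, I, P_r) gives x = 11.8 − 2.69(44.8) + 0.021(8780) − 1(36.6) = 11.8 − 120.512 + 184.38 − 36.6 = 39.068.
∂x/∂P = −2.69, so E_p = (−2.69)·(44.8/39.068) ≈ -3.085.
|E_p| > 1: demand is elastic.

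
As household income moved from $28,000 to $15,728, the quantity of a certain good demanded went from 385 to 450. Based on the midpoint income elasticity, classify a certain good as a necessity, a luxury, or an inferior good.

%ΔQ = (450 − 385)/[(385+450)/2] = 65/417.5 ≈ 0.1557.
%ΔI = (15,728 − 28,000)/[(28,000+15,728)/2] = -12272/21864 ≈ -0.5613.
E_I = %ΔQ/%ΔI ≈ -0.277.
E_I < 0: inferior good.

inferior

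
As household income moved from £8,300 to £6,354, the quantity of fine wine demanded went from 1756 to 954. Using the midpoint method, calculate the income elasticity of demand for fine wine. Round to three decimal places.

%ΔQ = (954 − 1756)/[(1756+954)/2] = -802/1355 ≈ -0.5919.
%ΔY = (6,354 − 8,300)/[(8,300+6,354)/2] = -1946/7327 ≈ -0.2656.
E_I = %ΔQ/%ΔY ≈ 2.229.
E_I > 1: normal good (luxury).

2.229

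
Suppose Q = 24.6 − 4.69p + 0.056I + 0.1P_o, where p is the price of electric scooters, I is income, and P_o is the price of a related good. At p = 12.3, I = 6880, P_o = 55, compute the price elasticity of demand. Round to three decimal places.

-0.161

First evaluate Q: 24.6 − 4.69(12.3) + 0.056(6880) + 0.1(55) = 24.6 − 57.687 + 385.28 + 5.5 = 357.693.
∂Q/∂p = −4.69, so E_p = (−4.69)·(12.3/357.693) ≈ -0.161.
|E_p| < 1: demand is inelastic.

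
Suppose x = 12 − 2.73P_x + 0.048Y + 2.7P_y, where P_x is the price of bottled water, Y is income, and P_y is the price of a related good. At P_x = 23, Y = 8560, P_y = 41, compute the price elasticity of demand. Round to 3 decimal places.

x = 12 − 2.73(23) + 0.048(8560) + 2.7(41) = 12 − 62.79 + 410.88 + 110.7 = 470.79.
∂x/∂P_x = −2.73, so E_p = (−2.73)·(23/470.79) ≈ -0.133.
|E_p| < 1: demand is inelastic.

-0.133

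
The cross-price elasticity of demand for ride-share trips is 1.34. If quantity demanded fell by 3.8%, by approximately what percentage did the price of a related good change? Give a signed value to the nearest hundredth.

%ΔQ ≈ E × %ΔP_y ⇒ %ΔP_y = %ΔQ / E = (-3.8%)/(1.34) ≈ -2.84%.

-2.84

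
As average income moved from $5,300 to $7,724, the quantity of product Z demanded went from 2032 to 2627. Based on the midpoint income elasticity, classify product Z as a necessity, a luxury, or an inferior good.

necessity

%ΔQ = (2627 − 2032)/[(2032+2627)/2] = 595/2329.5 ≈ 0.2554.
%ΔM = (7,724 − 5,300)/[(5,300+7,724)/2] = 2424/6512 ≈ 0.3722.
E_I = %ΔQ/%ΔM ≈ 0.686.
E_I ∈ (0,1): normal good (necessity).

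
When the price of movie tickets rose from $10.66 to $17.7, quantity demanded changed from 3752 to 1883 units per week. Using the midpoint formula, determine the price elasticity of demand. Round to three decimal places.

-1.336

%Δq = (1883 − 3752)/[(3752 + 1883)/2] = -1869/2817.5 ≈ -0.6634.
%Δp = (17.7 − 10.66)/[(10.66 + 17.7)/2] = 7.04/14.18 ≈ 0.4965.
Arc elasticity E = %Δq/%Δp ≈ -0.6634/0.4965 ≈ -1.336.
|E| > 1: demand is elastic over this range.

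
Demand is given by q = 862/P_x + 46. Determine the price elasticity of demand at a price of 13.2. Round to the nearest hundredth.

-0.59

At P_x = 13.2, q = 111.303.
dq/dP_x = −862/P_x² = −4.9472.
Point elasticity E = (dq/dP_x)·(P_x/q) = -4.9472 × 13.2/111.303 ≈ -0.59.
|E| < 1, so demand is inelastic at this price.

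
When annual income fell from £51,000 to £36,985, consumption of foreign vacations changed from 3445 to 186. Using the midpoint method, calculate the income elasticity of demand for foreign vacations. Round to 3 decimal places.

%ΔQ = (186 − 3445)/[(3445+186)/2] = -3259/1815.5 ≈ -1.7951.
%ΔY = (36,985 − 51,000)/[(51,000+36,985)/2] = -14015/43992.5 ≈ -0.3186.
E_I = %ΔQ/%ΔY ≈ 5.635.
E_I > 1: normal good (luxury).

5.635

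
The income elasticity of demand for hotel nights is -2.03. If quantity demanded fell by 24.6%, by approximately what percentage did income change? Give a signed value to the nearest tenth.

12.1

%ΔQ ≈ E × %ΔI ⇒ %ΔI = %ΔQ / E = (-24.6%)/(-2.03) ≈ 12.1%.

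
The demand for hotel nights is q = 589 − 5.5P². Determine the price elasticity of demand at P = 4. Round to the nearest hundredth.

At P = 4, q = 501.
dq/dP = −2·5.5·P = −44.
Point elasticity E = (dq/dP)·(P/q) = -44 × 4/501 ≈ -0.35.
|E| < 1, so demand is inelastic at this price.

-0.35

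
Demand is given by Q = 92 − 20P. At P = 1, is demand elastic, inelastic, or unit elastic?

inelastic

At P = 1, Q = 72.
dQ/dP = −20.
Point elasticity E = (dQ/dP)·(P/Q) = -20 × 1/72 ≈ -0.278.
|E| ≈ 0.278 < 1, so demand is inelastic.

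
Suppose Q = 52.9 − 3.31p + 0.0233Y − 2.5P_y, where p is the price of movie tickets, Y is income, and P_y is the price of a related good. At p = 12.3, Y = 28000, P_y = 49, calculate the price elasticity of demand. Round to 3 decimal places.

Q = 52.9 − 3.31(12.3) + 0.0233(28000) − 2.5(49) = 52.9 − 40.713 + 652.4 − 122.5 = 542.087.
∂Q/∂p = −3.31, so E_p = (−3.31)·(12.3/542.087) ≈ -0.075.
|E_p| < 1: demand is inelastic.

-0.075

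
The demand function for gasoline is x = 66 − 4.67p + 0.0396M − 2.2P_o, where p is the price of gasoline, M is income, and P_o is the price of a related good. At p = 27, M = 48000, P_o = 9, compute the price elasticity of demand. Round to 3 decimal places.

-0.069

Evaluating quantity at (p, M, P_o) gives x = 66 − 4.67(27) + 0.0396(48000) − 2.2(9) = 66 − 126.09 + 1900.8 − 19.8 = 1820.91.
∂x/∂p = −4.67, so E_p = (−4.67)·(27/1820.91) ≈ -0.069.
|E_p| < 1: demand is inelastic.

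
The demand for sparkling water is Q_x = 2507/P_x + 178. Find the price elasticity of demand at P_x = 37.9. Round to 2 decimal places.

-0.27

At P_x = 37.9, Q_x = 244.1478.
dQ_x/dP_x = −2507/P_x² = −1.7453.
Point elasticity E = (dQ_x/dP_x)·(P_x/Q_x) = -1.7453 × 37.9/244.1478 ≈ -0.27.
|E| < 1, so demand is inelastic at this price.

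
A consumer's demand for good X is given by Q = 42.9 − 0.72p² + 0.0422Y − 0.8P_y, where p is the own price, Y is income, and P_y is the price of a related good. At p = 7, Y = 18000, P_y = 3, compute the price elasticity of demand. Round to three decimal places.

-0.092

Q = 42.9 − 0.72(7)² + 0.0422(18000) − 0.8(3) = 42.9 − 35.28 + 759.6 − 2.4 = 764.82.
∂Q/∂p = −2·0.72·p = -10.08, so E_p = -10.08·(7/764.82) ≈ -0.092.
|E_p| < 1: demand is inelastic.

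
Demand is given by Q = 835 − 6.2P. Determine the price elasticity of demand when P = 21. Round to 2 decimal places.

-0.18

At P = 21, Q = 704.8.
dQ/dP = −6.2.
Point elasticity E = (dQ/dP)·(P/Q) = -6.2 × 21/704.8 ≈ -0.18.
|E| < 1, so demand is inelastic at this price.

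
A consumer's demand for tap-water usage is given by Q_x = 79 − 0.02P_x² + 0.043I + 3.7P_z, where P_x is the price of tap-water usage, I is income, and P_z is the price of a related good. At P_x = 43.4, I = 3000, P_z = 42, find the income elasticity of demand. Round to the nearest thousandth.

0.396

Substituting, Q_x = 79 − 0.02(43.4)² + 0.043(3000) + 3.7(42) = 79 − 37.6712 + 129 + 155.4 = 325.7288.
∂Q_x/∂I = +0.043, so E_I = 0.043·(3000/325.7288) ≈ 0.396.
E_I ∈ (0,1): normal good (necessity).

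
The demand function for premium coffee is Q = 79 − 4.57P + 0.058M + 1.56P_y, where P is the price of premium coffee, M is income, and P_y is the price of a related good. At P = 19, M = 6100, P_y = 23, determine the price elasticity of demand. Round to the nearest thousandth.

Q = 79 − 4.57(19) + 0.058(6100) + 1.56(23) = 79 − 86.83 + 353.8 + 35.88 = 381.85.
∂Q/∂P = −4.57, so E_p = (−4.57)·(19/381.85) ≈ -0.227.
|E_p| < 1: demand is inelastic.

-0.227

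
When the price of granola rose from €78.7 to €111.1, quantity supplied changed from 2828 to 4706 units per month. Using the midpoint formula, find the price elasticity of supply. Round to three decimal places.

1.460

%Δq = (4706 − 2828)/[(2828 + 4706)/2] = 1878/3767 ≈ 0.4985.
%ΔP = (111.1 − 78.7)/[(78.7 + 111.1)/2] = 32.4/94.9 ≈ 0.3414.
Arc elasticity E = %Δq/%ΔP ≈ 0.4985/0.3414 ≈ 1.460.
|E| > 1: supply is elastic over this range.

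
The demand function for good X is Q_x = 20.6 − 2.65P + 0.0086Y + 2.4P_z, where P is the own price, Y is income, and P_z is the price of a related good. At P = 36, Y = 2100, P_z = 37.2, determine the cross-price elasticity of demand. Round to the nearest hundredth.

At the given point, Q_x = 20.6 − 2.65(36) + 0.0086(2100) + 2.4(37.2) = 20.6 − 95.4 + 18.06 + 89.28 = 32.54.
∂Q_x/∂P_z = +2.4, so E_xy = 2.4·(37.2/32.54) ≈ 2.74.
E_xy > 0: the goods are substitutes.

2.74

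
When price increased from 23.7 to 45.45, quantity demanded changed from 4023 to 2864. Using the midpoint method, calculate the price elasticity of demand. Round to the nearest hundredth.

%Δq = (2864 − 4023)/[(4023 + 2864)/2] = -1159/3443.5 ≈ -0.3366.
%ΔP = (45.45 − 23.7)/[(23.7 + 45.45)/2] = 21.75/34.575 ≈ 0.6291.
Arc elasticity E = %Δq/%ΔP ≈ -0.3366/0.6291 ≈ -0.54.
|E| < 1: demand is inelastic over this range.

-0.54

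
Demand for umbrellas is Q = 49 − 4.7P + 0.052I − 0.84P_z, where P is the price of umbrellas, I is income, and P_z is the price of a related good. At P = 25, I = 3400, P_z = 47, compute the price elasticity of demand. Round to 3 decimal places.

-1.707

Q = 49 − 4.7(25) + 0.052(3400) − 0.84(47) = 49 − 117.5 + 176.8 − 39.48 = 68.82.
∂Q/∂P = −4.7, so E_p = (−4.7)·(25/68.82) ≈ -1.707.
|E_p| > 1: demand is elastic.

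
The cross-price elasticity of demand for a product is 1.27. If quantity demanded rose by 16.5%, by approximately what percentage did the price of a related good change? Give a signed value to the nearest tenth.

%ΔQ ≈ E × %ΔP_y ⇒ %ΔP_y = %ΔQ / E = (16.5%)/(1.27) ≈ 13.0%.

13.0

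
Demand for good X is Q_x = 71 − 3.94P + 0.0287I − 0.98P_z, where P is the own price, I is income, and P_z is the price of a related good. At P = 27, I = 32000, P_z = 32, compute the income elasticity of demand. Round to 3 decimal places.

Evaluating quantity at (P, I, P_z) gives Q_x = 71 − 3.94(27) + 0.0287(32000) − 0.98(32) = 71 − 106.38 + 918.4 − 31.36 = 851.66.
∂Q_x/∂I = +0.0287, so E_I = 0.0287·(32000/851.66) ≈ 1.078.
E_I > 1: normal good (luxury).

1.078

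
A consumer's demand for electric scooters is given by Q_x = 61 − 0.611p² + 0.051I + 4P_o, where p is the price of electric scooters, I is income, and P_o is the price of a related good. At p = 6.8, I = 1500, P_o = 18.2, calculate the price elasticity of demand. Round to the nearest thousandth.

-0.310

At the given point, Q_x = 61 − 0.611(6.8)² + 0.051(1500) + 4(18.2) = 61 − 28.2526 + 76.5 + 72.8 = 182.0474.
∂Q_x/∂p = −2·0.611·p = -8.3096, so E_p = -8.3096·(6.8/182.0474) ≈ -0.310.
|E_p| < 1: demand is inelastic.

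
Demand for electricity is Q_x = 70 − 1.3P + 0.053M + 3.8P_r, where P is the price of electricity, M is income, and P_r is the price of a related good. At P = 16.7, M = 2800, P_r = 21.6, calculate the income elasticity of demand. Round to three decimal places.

0.532

Q_x = 70 − 1.3(16.7) + 0.053(2800) + 3.8(21.6) = 70 − 21.71 + 148.4 + 82.08 = 278.77.
∂Q_x/∂M = +0.053, so E_I = 0.053·(2800/278.77) ≈ 0.532.
E_I ∈ (0,1): normal good (necessity).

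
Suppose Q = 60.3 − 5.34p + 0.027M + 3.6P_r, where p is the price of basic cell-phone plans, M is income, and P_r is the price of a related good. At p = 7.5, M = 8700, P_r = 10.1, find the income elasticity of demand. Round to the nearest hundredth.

First evaluate Q: 60.3 − 5.34(7.5) + 0.027(8700) + 3.6(10.1) = 60.3 − 40.05 + 234.9 + 36.36 = 291.51.
∂Q/∂M = +0.027, so E_I = 0.027·(8700/291.51) ≈ 0.81.
E_I ∈ (0,1): normal good (necessity).

0.81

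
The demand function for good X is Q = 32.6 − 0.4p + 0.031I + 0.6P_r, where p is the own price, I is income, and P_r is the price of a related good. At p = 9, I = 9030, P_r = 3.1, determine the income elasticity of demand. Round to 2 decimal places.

0.90

First evaluate Q: 32.6 − 0.4(9) + 0.031(9030) + 0.6(3.1) = 32.6 − 3.6 + 279.93 + 1.86 = 310.79.
∂Q/∂I = +0.031, so E_I = 0.031·(9030/310.79) ≈ 0.90.
E_I ∈ (0,1): normal good (necessity).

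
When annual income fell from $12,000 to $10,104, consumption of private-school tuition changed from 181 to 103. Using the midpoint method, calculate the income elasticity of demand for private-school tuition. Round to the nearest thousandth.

%ΔQ = (103 − 181)/[(181+103)/2] = -78/142 ≈ -0.5493.
%ΔY = (10,104 − 12,000)/[(12,000+10,104)/2] = -1896/11052 ≈ -0.1716.
E_I = %ΔQ/%ΔY ≈ 3.202.
E_I > 1: normal good (luxury).

3.202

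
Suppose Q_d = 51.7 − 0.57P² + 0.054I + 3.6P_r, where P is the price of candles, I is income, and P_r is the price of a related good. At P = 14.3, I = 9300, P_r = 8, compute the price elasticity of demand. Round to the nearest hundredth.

At the given point, Q_d = 51.7 − 0.57(14.3)² + 0.054(9300) + 3.6(8) = 51.7 − 116.5593 + 502.2 + 28.8 = 466.1407.
∂Q_d/∂P = −2·0.57·P = -16.302, so E_p = -16.302·(14.3/466.1407) ≈ -0.50.
|E_p| < 1: demand is inelastic.

-0.50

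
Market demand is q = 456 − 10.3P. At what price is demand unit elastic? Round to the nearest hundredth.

22.14

For linear demand q = a − bP, E = −bP/(a − bP). |E| = 1 ⇒ bP = a − bP ⇒ P = a/(2b).
P = 456/(2·10.3) ≈ 22.14.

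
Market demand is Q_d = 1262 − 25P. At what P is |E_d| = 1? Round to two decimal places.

For linear demand Q_d = a − bP, E = −bP/(a − bP). |E| = 1 ⇒ bP = a − bP ⇒ P = a/(2b).
P = 1262/(2·25) = 25.24.

25.24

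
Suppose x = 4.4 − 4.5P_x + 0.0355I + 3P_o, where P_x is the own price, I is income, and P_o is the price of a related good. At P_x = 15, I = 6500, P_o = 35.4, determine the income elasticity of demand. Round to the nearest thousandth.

0.843

x = 4.4 − 4.5(15) + 0.0355(6500) + 3(35.4) = 4.4 − 67.5 + 230.75 + 106.2 = 273.85.
∂x/∂I = +0.0355, so E_I = 0.0355·(6500/273.85) ≈ 0.843.
E_I ∈ (0,1): normal good (necessity).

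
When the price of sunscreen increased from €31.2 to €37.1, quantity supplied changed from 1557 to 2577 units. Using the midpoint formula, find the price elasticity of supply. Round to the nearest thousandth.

2.856

%ΔQ = (2577 − 1557)/[(1557 + 2577)/2] = 1020/2067 ≈ 0.4935.
%Δp = (37.1 − 31.2)/[(31.2 + 37.1)/2] = 5.9/34.15 ≈ 0.1728.
Arc elasticity E = %ΔQ/%Δp ≈ 0.4935/0.1728 ≈ 2.856.
|E| > 1: supply is elastic over this range.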